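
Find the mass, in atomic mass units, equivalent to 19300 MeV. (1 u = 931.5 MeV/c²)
m = E/c² = 20.72 u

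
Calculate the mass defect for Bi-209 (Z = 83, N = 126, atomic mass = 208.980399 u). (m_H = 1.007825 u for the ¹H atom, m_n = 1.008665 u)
Δm = Z·m_H + N·m_n − M = 1.761 u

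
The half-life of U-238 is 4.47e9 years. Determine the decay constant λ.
λ = ln(2)/t½ = 1.551e-10 year⁻¹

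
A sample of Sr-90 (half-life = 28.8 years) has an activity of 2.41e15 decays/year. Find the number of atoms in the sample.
N = A/λ = 1.001e17 atoms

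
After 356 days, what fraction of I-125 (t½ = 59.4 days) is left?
N/N₀ = (1/2)^(t/t½) = 0.0157 = 1.57%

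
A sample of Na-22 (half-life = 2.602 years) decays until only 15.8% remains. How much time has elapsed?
t = t½ × log₂(N₀/N) = 6.927 years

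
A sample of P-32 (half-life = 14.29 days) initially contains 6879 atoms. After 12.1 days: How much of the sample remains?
N = N₀(1/2)^(t/t½) = 3825 atoms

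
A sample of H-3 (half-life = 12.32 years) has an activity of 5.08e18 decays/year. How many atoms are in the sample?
N = A/λ = 9.029e19 atoms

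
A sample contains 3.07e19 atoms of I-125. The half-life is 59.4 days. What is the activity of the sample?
A = λN = 3.582e17 decays/day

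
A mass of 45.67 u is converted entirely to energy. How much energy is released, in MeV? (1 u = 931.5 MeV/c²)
E = mc² = 42540 MeV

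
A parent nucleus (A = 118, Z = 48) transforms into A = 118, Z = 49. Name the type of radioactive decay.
ΔA = 0, ΔZ = +1 ⇒ beta-minus decay (β⁻)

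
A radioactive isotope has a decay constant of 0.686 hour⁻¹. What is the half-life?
t½ = ln(2)/λ = 1.01 hours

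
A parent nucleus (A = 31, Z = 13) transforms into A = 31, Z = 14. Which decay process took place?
ΔA = 0, ΔZ = +1 ⇒ beta-minus decay (β⁻)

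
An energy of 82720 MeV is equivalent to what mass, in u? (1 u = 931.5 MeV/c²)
m = E/c² = 88.8 u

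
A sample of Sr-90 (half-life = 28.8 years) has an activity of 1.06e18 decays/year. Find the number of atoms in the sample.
N = A/λ = 4.404e19 atoms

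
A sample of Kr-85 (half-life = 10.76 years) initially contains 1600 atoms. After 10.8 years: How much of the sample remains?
N = N₀(1/2)^(t/t½) = 797.9 atoms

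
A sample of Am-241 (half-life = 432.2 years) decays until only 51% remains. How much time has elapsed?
t = t½ × log₂(N₀/N) = 419.9 years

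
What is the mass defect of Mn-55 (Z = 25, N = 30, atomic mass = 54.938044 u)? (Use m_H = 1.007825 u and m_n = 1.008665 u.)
Δm = Z·m_H + N·m_n − M = 0.5175 u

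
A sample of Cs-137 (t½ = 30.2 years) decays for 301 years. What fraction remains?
N/N₀ = (1/2)^(t/t½) = 9.992e-4 = 0.0999%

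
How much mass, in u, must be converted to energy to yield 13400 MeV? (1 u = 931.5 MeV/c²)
m = E/c² = 14.39 u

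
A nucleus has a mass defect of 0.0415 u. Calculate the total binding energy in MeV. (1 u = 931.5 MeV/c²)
B.E. = Δm × 931.5 = 38.66 MeV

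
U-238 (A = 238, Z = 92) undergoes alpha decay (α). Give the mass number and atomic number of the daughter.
Daughter: A = 234, Z = 90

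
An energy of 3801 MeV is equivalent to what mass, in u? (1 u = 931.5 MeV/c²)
m = E/c² = 4.081 u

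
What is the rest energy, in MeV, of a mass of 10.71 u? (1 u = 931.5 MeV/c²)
E = mc² = 9976 MeV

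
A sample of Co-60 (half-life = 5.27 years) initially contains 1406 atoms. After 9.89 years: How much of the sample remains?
N = N₀(1/2)^(t/t½) = 382.9 atoms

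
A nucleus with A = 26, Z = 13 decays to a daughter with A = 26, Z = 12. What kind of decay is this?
ΔA = 0, ΔZ = -1 ⇒ beta-plus decay (β⁺) or electron capture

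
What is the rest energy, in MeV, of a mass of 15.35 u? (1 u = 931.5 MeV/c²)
E = mc² = 14300 MeV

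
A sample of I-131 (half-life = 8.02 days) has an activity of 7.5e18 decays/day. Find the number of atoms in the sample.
N = A/λ = 8.678e19 atoms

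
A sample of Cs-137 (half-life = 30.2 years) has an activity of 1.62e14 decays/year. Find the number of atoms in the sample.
N = A/λ = 7.058e15 atoms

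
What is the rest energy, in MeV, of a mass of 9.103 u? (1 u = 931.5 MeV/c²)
E = mc² = 8479 MeV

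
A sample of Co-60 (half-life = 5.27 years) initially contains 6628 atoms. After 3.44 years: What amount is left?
N = N₀(1/2)^(t/t½) = 4216 atoms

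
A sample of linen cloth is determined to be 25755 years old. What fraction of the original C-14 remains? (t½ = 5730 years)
N/N₀ = (1/2)^(t/t½) = 0.04435 = 4.44%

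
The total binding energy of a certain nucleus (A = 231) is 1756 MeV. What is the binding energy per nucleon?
B.E./A = 1756/231 = 7.602 MeV/nucleon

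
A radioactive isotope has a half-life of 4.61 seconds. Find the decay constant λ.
λ = ln(2)/t½ = 0.1504 second⁻¹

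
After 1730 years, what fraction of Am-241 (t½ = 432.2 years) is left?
N/N₀ = (1/2)^(t/t½) = 0.06238 = 6.24%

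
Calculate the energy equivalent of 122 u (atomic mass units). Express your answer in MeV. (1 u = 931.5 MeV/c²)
E = mc² = 1.136e5 MeV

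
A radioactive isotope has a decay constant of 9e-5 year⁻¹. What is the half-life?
t½ = ln(2)/λ = 7702 years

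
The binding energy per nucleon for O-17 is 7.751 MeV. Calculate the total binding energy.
B.E. = 7.751 × 17 = 131.8 MeV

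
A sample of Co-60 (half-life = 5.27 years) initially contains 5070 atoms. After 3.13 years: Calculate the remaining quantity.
N = N₀(1/2)^(t/t½) = 3359 atoms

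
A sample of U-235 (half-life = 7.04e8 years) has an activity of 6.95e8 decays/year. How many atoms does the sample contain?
N = A/λ = 7.059e17 atoms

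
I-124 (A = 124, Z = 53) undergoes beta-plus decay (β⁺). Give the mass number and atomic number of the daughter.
Daughter: A = 124, Z = 52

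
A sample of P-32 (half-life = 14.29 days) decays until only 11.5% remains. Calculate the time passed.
t = t½ × log₂(N₀/N) = 44.59 days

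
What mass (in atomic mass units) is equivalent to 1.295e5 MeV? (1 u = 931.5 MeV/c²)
m = E/c² = 139 u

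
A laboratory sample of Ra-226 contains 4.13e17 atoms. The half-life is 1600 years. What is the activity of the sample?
A = λN = 1.789e14 decays/year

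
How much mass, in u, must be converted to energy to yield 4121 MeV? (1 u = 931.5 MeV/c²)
m = E/c² = 4.424 u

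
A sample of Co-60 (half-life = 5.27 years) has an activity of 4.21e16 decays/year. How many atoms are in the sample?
N = A/λ = 3.201e17 atoms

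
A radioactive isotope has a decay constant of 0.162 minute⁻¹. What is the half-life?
t½ = ln(2)/λ = 4.279 minutes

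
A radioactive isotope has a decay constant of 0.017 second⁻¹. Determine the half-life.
t½ = ln(2)/λ = 40.77 seconds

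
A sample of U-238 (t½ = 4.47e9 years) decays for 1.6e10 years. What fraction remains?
N/N₀ = (1/2)^(t/t½) = 0.08365 = 8.37%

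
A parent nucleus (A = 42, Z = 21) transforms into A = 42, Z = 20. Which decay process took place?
ΔA = 0, ΔZ = -1 ⇒ beta-plus decay (β⁺) or electron capture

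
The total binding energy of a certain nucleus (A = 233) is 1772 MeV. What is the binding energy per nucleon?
B.E./A = 1772/233 = 7.605 MeV/nucleon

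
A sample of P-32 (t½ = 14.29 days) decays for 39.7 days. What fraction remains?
N/N₀ = (1/2)^(t/t½) = 0.1458 = 14.6%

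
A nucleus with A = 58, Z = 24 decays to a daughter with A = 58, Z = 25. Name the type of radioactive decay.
ΔA = 0, ΔZ = +1 ⇒ beta-minus decay (β⁻)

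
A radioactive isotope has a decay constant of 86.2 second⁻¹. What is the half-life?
t½ = ln(2)/λ = 0.008041 seconds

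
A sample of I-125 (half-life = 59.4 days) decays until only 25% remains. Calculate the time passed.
t = t½ × log₂(N₀/N) = 118.8 days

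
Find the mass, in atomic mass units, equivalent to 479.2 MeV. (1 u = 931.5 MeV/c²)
m = E/c² = 0.5144 u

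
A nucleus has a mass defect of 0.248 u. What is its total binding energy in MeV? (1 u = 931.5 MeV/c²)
B.E. = Δm × 931.5 = 231 MeV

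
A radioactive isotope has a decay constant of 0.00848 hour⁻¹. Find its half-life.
t½ = ln(2)/λ = 81.74 hours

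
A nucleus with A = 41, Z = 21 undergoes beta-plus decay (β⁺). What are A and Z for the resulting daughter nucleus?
Daughter: A = 41, Z = 20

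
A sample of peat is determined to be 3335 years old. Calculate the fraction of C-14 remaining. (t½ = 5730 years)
N/N₀ = (1/2)^(t/t½) = 0.668 = 66.8%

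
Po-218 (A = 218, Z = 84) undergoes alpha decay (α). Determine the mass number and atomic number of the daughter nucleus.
Daughter: A = 214, Z = 82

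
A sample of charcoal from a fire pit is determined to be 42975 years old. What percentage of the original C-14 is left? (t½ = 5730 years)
N/N₀ = (1/2)^(t/t½) = 0.005524 = 0.552%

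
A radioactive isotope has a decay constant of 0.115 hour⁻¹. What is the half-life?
t½ = ln(2)/λ = 6.027 hours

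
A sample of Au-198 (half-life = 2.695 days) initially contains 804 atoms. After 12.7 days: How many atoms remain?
N = N₀(1/2)^(t/t½) = 30.67 atoms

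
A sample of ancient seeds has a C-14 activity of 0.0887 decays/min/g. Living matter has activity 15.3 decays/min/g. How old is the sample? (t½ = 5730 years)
Age = t½ × log₂(A₀/A) = 42580 years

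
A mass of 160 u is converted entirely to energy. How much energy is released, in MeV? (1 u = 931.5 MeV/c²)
E = mc² = 1.49e5 MeV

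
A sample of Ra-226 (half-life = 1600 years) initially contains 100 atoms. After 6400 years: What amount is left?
N = N₀(1/2)^(t/t½) = 6.25 atoms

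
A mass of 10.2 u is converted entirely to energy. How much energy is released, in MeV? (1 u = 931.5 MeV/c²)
E = mc² = 9501 MeV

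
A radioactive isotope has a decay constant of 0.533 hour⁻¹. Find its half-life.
t½ = ln(2)/λ = 1.3 hours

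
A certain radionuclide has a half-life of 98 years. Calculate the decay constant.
λ = ln(2)/t½ = 0.007073 year⁻¹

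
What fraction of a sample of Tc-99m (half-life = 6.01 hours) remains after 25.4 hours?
N/N₀ = (1/2)^(t/t½) = 0.05343 = 5.34%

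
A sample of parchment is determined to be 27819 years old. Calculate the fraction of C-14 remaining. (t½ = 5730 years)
N/N₀ = (1/2)^(t/t½) = 0.03455 = 3.46%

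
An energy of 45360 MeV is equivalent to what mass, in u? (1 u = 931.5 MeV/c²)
m = E/c² = 48.7 u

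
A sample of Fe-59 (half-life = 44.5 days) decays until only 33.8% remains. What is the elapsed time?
t = t½ × log₂(N₀/N) = 69.64 days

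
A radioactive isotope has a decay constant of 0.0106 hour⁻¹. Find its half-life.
t½ = ln(2)/λ = 65.39 hours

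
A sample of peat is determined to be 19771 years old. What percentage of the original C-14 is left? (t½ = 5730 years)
N/N₀ = (1/2)^(t/t½) = 0.09148 = 9.15%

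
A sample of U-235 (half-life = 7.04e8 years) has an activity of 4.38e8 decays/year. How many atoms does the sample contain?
N = A/λ = 4.449e17 atoms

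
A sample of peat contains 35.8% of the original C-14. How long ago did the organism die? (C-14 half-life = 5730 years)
Age = t½ × log₂(1/ratio) = 8492 years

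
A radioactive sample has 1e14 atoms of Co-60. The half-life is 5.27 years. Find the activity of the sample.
A = λN = 1.315e13 decays/year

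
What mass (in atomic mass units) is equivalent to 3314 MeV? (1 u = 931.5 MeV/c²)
m = E/c² = 3.558 u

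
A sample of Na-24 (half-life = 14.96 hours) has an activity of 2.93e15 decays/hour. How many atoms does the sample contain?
N = A/λ = 6.324e16 atoms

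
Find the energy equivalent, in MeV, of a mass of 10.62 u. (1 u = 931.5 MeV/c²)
E = mc² = 9893 MeV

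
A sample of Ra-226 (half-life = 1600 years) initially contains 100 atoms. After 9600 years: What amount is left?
N = N₀(1/2)^(t/t½) = 1.562 atoms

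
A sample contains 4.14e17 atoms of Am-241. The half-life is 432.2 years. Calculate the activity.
A = λN = 6.64e14 decays/year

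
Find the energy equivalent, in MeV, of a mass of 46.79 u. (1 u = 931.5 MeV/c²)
E = mc² = 43580 MeV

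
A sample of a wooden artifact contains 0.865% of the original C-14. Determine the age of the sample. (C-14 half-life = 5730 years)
Age = t½ × log₂(1/ratio) = 39270 years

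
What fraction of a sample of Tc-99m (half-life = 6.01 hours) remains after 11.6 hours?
N/N₀ = (1/2)^(t/t½) = 0.2624 = 26.2%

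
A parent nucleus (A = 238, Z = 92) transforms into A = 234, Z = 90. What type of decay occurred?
ΔA = -4, ΔZ = -2 ⇒ alpha decay (α)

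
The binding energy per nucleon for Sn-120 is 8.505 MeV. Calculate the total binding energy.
B.E. = 8.505 × 120 = 1021 MeV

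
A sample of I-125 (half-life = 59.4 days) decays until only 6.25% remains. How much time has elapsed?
t = t½ × log₂(N₀/N) = 237.6 days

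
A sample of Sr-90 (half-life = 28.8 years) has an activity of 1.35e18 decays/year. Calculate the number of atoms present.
N = A/λ = 5.609e19 atoms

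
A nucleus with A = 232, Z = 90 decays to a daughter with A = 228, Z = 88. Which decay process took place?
ΔA = -4, ΔZ = -2 ⇒ alpha decay (α)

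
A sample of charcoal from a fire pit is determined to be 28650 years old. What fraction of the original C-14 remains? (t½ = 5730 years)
N/N₀ = (1/2)^(t/t½) = 0.03125 = 3.12%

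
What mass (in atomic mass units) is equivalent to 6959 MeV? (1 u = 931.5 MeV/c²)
m = E/c² = 7.471 u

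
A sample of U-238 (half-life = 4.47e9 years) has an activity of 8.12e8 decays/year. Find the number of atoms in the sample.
N = A/λ = 5.236e18 atoms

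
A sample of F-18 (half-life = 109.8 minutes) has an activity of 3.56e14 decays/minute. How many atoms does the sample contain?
N = A/λ = 5.639e16 atoms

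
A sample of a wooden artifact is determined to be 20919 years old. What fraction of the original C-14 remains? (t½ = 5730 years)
N/N₀ = (1/2)^(t/t½) = 0.07962 = 7.96%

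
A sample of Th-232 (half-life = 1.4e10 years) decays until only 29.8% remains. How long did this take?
t = t½ × log₂(N₀/N) = 2.445e10 years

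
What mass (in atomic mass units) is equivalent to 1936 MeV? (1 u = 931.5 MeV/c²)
m = E/c² = 2.078 u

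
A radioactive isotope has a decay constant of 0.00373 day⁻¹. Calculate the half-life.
t½ = ln(2)/λ = 185.8 days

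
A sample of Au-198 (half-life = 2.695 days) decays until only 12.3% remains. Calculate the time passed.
t = t½ × log₂(N₀/N) = 8.148 days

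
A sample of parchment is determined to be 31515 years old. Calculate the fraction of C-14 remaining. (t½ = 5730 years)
N/N₀ = (1/2)^(t/t½) = 0.0221 = 2.21%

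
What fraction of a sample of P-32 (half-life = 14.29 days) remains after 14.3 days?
N/N₀ = (1/2)^(t/t½) = 0.4998 = 50%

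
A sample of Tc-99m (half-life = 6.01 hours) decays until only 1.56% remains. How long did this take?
t = t½ × log₂(N₀/N) = 36.07 hours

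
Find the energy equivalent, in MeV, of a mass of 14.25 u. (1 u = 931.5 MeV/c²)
E = mc² = 13270 MeV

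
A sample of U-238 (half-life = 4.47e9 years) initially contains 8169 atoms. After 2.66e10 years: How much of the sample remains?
N = N₀(1/2)^(t/t½) = 132.1 atoms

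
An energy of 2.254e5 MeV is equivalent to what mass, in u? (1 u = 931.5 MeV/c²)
m = E/c² = 242 u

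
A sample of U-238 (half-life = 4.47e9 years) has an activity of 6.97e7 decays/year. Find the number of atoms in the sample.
N = A/λ = 4.495e17 atoms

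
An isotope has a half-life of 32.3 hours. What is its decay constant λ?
λ = ln(2)/t½ = 0.02146 hour⁻¹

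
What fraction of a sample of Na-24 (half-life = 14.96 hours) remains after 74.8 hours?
N/N₀ = (1/2)^(t/t½) = 0.03125 = 3.13%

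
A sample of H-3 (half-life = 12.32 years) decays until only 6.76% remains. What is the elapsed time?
t = t½ × log₂(N₀/N) = 47.89 years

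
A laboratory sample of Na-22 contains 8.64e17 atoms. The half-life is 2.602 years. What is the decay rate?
A = λN = 2.302e17 decays/year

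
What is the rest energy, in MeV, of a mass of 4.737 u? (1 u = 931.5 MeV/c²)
E = mc² = 4413 MeV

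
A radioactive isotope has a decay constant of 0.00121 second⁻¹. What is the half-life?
t½ = ln(2)/λ = 572.8 seconds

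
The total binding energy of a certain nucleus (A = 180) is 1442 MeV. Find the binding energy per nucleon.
B.E./A = 1442/180 = 8.011 MeV/nucleon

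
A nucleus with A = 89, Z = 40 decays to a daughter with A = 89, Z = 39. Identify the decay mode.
ΔA = 0, ΔZ = -1 ⇒ beta-plus decay (β⁺) or electron capture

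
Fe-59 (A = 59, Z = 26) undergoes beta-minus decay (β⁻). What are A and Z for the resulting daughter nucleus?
Daughter: A = 59, Z = 27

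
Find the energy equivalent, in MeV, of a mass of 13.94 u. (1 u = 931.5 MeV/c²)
E = mc² = 12990 MeV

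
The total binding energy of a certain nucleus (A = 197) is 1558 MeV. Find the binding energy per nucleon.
B.E./A = 1558/197 = 7.909 MeV/nucleon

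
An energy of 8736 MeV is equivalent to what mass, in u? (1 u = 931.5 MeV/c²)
m = E/c² = 9.378 u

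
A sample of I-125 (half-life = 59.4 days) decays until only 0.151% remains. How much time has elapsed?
t = t½ × log₂(N₀/N) = 556.7 days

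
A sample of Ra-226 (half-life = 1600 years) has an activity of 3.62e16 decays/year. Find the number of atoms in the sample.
N = A/λ = 8.356e19 atoms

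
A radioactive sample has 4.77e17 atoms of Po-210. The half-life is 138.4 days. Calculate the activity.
A = λN = 2.389e15 decays/day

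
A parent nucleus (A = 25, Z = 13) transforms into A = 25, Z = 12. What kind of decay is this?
ΔA = 0, ΔZ = -1 ⇒ beta-plus decay (β⁺) or electron capture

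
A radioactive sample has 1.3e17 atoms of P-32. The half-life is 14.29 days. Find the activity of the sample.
A = λN = 6.306e15 decays/day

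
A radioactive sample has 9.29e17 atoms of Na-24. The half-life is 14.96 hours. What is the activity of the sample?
A = λN = 4.304e16 decays/hour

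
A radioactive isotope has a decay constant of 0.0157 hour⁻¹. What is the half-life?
t½ = ln(2)/λ = 44.15 hours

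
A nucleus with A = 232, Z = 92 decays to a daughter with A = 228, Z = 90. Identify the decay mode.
ΔA = -4, ΔZ = -2 ⇒ alpha decay (α)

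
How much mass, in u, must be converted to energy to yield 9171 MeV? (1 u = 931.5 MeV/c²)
m = E/c² = 9.845 u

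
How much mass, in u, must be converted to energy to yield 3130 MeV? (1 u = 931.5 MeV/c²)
m = E/c² = 3.36 u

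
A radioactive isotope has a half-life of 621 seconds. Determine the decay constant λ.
λ = ln(2)/t½ = 0.001116 second⁻¹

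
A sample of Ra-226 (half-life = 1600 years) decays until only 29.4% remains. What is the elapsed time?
t = t½ × log₂(N₀/N) = 2826 years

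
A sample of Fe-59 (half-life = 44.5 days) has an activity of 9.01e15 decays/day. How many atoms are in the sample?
N = A/λ = 5.784e17 atoms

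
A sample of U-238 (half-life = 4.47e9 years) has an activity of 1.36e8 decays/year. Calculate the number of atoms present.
N = A/λ = 8.77e17 atoms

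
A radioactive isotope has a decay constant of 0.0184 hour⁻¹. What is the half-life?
t½ = ln(2)/λ = 37.67 hours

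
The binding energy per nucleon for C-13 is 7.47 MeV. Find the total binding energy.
B.E. = 7.47 × 13 = 97.11 MeV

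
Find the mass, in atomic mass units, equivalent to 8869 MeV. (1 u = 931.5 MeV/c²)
m = E/c² = 9.521 u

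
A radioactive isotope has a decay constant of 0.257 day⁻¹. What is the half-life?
t½ = ln(2)/λ = 2.697 days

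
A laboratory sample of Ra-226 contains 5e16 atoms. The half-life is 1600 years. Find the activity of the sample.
A = λN = 2.166e13 decays/year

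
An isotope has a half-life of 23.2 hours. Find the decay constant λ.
λ = ln(2)/t½ = 0.02988 hour⁻¹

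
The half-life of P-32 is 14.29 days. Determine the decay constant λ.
λ = ln(2)/t½ = 0.04851 day⁻¹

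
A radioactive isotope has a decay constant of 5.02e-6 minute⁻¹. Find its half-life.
t½ = ln(2)/λ = 1.381e5 minutes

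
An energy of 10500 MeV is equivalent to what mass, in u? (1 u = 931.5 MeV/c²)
m = E/c² = 11.27 u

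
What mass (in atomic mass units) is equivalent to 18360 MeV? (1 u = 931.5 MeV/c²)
m = E/c² = 19.71 u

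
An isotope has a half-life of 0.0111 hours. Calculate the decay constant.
λ = ln(2)/t½ = 62.45 hour⁻¹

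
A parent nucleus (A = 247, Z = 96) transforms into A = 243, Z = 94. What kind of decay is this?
ΔA = -4, ΔZ = -2 ⇒ alpha decay (α)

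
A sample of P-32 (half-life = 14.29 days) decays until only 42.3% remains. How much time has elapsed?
t = t½ × log₂(N₀/N) = 17.74 days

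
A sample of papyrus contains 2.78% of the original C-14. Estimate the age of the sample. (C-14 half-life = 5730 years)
Age = t½ × log₂(1/ratio) = 29620 years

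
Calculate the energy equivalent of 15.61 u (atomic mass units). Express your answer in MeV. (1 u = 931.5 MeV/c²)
E = mc² = 14540 MeV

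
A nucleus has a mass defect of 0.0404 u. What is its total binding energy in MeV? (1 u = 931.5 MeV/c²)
B.E. = Δm × 931.5 = 37.63 MeV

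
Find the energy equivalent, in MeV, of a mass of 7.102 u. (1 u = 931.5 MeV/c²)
E = mc² = 6616 MeV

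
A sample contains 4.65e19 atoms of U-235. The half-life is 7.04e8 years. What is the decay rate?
A = λN = 4.578e10 decays/year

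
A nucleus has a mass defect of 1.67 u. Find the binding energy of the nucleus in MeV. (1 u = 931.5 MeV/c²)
B.E. = Δm × 931.5 = 1556 MeV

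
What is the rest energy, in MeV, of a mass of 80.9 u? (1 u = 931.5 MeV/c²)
E = mc² = 75360 MeV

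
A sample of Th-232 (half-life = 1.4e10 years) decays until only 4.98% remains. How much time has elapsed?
t = t½ × log₂(N₀/N) = 6.059e10 years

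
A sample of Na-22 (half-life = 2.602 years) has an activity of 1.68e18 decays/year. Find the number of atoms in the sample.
N = A/λ = 6.307e18 atoms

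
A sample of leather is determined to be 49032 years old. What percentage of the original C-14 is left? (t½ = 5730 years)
N/N₀ = (1/2)^(t/t½) = 0.002655 = 0.266%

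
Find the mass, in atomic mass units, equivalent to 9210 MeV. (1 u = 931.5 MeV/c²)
m = E/c² = 9.887 u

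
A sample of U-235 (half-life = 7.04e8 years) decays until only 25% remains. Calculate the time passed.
t = t½ × log₂(N₀/N) = 1.408e9 years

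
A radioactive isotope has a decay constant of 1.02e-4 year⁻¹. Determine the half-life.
t½ = ln(2)/λ = 6796 years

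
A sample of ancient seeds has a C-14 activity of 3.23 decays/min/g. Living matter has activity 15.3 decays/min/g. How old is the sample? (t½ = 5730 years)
Age = t½ × log₂(A₀/A) = 12860 years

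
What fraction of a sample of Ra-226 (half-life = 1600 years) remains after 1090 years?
N/N₀ = (1/2)^(t/t½) = 0.6236 = 62.4%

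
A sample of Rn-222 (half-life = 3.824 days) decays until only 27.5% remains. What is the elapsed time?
t = t½ × log₂(N₀/N) = 7.122 days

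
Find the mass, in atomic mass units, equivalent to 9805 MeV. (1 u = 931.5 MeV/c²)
m = E/c² = 10.53 u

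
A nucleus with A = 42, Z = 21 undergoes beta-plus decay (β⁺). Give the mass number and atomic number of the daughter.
Daughter: A = 42, Z = 20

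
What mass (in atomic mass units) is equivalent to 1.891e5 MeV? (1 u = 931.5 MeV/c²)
m = E/c² = 203 u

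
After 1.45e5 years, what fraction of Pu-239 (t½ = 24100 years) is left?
N/N₀ = (1/2)^(t/t½) = 0.01545 = 1.54%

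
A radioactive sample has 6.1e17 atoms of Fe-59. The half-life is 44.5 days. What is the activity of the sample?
A = λN = 9.502e15 decays/day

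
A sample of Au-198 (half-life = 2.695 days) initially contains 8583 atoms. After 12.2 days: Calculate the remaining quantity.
N = N₀(1/2)^(t/t½) = 372.3 atoms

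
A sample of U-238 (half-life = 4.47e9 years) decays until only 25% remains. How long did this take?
t = t½ × log₂(N₀/N) = 8.94e9 years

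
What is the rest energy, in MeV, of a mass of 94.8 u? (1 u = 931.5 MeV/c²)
E = mc² = 88310 MeV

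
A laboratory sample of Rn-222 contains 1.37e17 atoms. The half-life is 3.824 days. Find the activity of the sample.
A = λN = 2.483e16 decays/day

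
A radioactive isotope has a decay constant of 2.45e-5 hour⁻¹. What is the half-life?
t½ = ln(2)/λ = 28290 hours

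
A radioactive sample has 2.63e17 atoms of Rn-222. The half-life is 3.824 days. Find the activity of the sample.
A = λN = 4.767e16 decays/day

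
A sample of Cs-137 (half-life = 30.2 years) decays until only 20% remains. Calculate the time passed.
t = t½ × log₂(N₀/N) = 70.12 years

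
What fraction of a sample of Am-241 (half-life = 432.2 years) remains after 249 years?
N/N₀ = (1/2)^(t/t½) = 0.6708 = 67.1%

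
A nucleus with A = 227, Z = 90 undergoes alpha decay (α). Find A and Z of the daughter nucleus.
Daughter: A = 223, Z = 88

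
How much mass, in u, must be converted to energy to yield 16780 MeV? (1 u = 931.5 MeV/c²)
m = E/c² = 18.01 u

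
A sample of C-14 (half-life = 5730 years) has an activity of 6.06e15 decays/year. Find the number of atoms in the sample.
N = A/λ = 5.01e19 atoms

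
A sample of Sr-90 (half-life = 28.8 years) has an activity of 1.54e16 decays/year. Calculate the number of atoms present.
N = A/λ = 6.399e17 atoms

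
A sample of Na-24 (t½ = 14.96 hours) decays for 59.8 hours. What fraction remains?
N/N₀ = (1/2)^(t/t½) = 0.06262 = 6.26%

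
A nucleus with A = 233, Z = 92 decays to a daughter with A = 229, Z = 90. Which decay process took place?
ΔA = -4, ΔZ = -2 ⇒ alpha decay (α)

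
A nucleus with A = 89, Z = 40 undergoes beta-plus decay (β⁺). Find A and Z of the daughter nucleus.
Daughter: A = 89, Z = 39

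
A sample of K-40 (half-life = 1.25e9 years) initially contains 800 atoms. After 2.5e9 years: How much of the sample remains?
N = N₀(1/2)^(t/t½) = 200 atoms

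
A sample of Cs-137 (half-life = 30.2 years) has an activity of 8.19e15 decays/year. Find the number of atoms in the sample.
N = A/λ = 3.568e17 atoms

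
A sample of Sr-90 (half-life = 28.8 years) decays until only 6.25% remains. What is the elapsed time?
t = t½ × log₂(N₀/N) = 115.2 years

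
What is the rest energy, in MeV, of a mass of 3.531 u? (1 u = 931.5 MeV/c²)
E = mc² = 3289 MeV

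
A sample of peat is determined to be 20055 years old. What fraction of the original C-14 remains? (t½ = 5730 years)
N/N₀ = (1/2)^(t/t½) = 0.08839 = 8.84%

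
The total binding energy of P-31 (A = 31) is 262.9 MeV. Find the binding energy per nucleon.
B.E./A = 262.9/31 = 8.481 MeV/nucleon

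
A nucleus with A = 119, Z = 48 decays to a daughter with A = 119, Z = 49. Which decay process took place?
ΔA = 0, ΔZ = +1 ⇒ beta-minus decay (β⁻)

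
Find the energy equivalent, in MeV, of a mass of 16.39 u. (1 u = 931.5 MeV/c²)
E = mc² = 15270 MeV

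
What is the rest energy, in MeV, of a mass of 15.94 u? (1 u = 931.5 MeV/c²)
E = mc² = 14850 MeV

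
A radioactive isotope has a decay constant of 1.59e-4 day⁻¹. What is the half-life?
t½ = ln(2)/λ = 4359 days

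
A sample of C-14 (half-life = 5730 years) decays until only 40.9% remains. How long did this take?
t = t½ × log₂(N₀/N) = 7391 years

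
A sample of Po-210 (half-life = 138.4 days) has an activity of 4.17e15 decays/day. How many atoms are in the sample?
N = A/λ = 8.326e17 atoms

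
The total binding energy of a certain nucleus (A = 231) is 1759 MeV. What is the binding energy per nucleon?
B.E./A = 1759/231 = 7.615 MeV/nucleon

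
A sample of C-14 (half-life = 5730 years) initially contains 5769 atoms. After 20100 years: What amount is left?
N = N₀(1/2)^(t/t½) = 507.1 atoms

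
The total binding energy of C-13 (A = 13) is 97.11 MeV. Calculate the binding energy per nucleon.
B.E./A = 97.11/13 = 7.47 MeV/nucleon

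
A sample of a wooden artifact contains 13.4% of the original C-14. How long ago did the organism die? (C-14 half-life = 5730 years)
Age = t½ × log₂(1/ratio) = 16620 years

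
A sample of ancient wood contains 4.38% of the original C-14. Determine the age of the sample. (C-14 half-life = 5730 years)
Age = t½ × log₂(1/ratio) = 25860 years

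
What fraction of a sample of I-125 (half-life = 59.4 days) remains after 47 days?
N/N₀ = (1/2)^(t/t½) = 0.5778 = 57.8%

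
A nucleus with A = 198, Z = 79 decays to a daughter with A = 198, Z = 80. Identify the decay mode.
ΔA = 0, ΔZ = +1 ⇒ beta-minus decay (β⁻)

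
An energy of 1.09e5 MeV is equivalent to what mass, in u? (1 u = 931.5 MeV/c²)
m = E/c² = 117 u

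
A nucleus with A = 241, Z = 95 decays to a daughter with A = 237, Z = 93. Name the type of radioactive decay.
ΔA = -4, ΔZ = -2 ⇒ alpha decay (α)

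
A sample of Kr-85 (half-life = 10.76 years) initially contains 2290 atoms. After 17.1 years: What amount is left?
N = N₀(1/2)^(t/t½) = 761.1 atoms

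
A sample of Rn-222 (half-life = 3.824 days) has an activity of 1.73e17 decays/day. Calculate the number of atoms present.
N = A/λ = 9.544e17 atoms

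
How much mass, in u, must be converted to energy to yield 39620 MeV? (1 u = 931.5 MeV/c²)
m = E/c² = 42.53 u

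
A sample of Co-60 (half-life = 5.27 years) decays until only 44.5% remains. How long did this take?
t = t½ × log₂(N₀/N) = 6.156 years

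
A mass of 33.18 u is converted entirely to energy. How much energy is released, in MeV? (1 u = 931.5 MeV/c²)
E = mc² = 30910 MeV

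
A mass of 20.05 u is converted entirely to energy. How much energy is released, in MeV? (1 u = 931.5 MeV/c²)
E = mc² = 18680 MeV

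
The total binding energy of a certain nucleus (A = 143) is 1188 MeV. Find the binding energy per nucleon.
B.E./A = 1188/143 = 8.308 MeV/nucleon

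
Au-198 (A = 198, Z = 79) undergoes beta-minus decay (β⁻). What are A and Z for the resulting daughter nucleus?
Daughter: A = 198, Z = 80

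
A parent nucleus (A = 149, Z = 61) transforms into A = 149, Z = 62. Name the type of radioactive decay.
ΔA = 0, ΔZ = +1 ⇒ beta-minus decay (β⁻)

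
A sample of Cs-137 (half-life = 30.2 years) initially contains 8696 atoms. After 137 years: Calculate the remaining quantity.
N = N₀(1/2)^(t/t½) = 374.7 atoms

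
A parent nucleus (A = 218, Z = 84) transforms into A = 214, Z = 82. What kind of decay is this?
ΔA = -4, ΔZ = -2 ⇒ alpha decay (α)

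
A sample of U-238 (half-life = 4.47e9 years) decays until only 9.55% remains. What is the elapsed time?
t = t½ × log₂(N₀/N) = 1.515e10 years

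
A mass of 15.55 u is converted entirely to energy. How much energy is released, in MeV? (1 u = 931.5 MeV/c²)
E = mc² = 14480 MeV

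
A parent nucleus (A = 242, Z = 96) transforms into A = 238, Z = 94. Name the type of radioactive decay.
ΔA = -4, ΔZ = -2 ⇒ alpha decay (α)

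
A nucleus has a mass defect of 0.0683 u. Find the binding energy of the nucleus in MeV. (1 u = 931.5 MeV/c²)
B.E. = Δm × 931.5 = 63.62 MeV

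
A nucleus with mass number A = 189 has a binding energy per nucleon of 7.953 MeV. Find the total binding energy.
B.E. = 7.953 × 189 = 1503 MeV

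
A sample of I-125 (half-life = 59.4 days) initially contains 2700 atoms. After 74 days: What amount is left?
N = N₀(1/2)^(t/t½) = 1139 atoms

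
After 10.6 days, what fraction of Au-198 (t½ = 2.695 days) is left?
N/N₀ = (1/2)^(t/t½) = 0.06546 = 6.55%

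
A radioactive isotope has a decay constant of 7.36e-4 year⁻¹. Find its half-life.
t½ = ln(2)/λ = 941.8 years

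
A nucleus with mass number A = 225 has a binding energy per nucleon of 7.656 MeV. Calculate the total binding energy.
B.E. = 7.656 × 225 = 1723 MeV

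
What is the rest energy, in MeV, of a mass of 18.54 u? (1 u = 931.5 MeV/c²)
E = mc² = 17270 MeV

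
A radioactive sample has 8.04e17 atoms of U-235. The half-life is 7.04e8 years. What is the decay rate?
A = λN = 7.916e8 decays/year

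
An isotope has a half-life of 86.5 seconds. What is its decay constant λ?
λ = ln(2)/t½ = 0.008013 second⁻¹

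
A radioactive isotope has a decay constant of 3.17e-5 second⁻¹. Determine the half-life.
t½ = ln(2)/λ = 21870 seconds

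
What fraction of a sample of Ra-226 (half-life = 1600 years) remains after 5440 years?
N/N₀ = (1/2)^(t/t½) = 0.09473 = 9.47%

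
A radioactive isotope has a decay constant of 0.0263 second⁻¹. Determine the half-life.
t½ = ln(2)/λ = 26.36 seconds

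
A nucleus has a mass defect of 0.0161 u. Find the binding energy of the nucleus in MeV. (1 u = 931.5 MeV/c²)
B.E. = Δm × 931.5 = 15 MeV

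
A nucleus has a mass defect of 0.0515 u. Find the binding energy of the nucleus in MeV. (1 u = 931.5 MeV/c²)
B.E. = Δm × 931.5 = 47.97 MeV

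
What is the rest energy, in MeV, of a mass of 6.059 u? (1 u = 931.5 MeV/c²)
E = mc² = 5644 MeV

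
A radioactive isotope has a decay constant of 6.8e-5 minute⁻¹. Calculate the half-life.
t½ = ln(2)/λ = 10190 minutes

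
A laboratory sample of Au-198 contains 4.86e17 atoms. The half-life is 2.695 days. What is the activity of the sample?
A = λN = 1.25e17 decays/day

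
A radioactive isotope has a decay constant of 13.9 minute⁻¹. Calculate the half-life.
t½ = ln(2)/λ = 0.04987 minutes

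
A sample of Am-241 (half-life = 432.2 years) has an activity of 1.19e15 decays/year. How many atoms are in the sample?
N = A/λ = 7.42e17 atoms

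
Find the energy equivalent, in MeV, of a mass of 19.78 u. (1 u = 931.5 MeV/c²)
E = mc² = 18430 MeV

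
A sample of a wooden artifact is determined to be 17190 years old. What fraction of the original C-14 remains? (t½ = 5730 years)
N/N₀ = (1/2)^(t/t½) = 0.125 = 12.5%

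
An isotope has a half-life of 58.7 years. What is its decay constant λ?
λ = ln(2)/t½ = 0.01181 year⁻¹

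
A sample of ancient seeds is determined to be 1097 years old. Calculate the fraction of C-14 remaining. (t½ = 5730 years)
N/N₀ = (1/2)^(t/t½) = 0.8757 = 87.6%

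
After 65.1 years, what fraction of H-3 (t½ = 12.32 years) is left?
N/N₀ = (1/2)^(t/t½) = 0.02566 = 2.57%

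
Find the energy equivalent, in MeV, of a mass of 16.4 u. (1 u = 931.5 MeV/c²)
E = mc² = 15280 MeV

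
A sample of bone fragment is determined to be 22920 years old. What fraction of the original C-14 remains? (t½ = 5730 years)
N/N₀ = (1/2)^(t/t½) = 0.0625 = 6.25%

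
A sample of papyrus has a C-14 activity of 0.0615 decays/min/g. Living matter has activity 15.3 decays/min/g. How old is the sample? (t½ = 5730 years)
Age = t½ × log₂(A₀/A) = 45600 years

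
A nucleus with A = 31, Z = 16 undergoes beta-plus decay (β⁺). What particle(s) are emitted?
β⁺: positron (e⁺) + neutrino (νₑ)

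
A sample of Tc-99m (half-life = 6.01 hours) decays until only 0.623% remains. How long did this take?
t = t½ × log₂(N₀/N) = 44.03 hours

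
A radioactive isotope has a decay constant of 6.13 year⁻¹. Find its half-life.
t½ = ln(2)/λ = 0.1131 years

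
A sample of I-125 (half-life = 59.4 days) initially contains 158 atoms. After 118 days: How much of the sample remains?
N = N₀(1/2)^(t/t½) = 39.87 atoms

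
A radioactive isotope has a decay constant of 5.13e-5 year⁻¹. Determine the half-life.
t½ = ln(2)/λ = 13510 years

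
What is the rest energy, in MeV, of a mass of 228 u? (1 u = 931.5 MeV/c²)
E = mc² = 2.124e5 MeV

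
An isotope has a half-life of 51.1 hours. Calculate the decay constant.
λ = ln(2)/t½ = 0.01356 hour⁻¹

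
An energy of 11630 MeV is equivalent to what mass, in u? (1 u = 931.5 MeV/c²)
m = E/c² = 12.49 u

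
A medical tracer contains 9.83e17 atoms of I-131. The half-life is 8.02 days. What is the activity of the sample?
A = λN = 8.496e16 decays/day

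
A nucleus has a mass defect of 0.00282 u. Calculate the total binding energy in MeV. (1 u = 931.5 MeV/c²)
B.E. = Δm × 931.5 = 2.627 MeV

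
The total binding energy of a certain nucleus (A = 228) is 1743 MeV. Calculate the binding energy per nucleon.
B.E./A = 1743/228 = 7.645 MeV/nucleon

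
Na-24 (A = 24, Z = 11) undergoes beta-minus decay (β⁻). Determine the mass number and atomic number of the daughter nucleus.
Daughter: A = 24, Z = 12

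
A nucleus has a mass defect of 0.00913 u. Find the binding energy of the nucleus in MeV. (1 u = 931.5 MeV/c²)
B.E. = Δm × 931.5 = 8.505 MeV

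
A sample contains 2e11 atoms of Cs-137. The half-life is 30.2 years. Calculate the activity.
A = λN = 4.59e9 decays/year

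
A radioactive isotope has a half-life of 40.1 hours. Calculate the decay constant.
λ = ln(2)/t½ = 0.01729 hour⁻¹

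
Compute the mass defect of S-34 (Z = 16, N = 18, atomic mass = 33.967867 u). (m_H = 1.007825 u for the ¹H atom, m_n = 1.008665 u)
Δm = Z·m_H + N·m_n − M = 0.3133 u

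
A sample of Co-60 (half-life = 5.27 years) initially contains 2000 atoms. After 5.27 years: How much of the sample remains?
N = N₀(1/2)^(t/t½) = 1000 atoms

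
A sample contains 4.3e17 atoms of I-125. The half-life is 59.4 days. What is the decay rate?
A = λN = 5.018e15 decays/day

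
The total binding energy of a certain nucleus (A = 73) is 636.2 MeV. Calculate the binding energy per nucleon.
B.E./A = 636.2/73 = 8.715 MeV/nucleon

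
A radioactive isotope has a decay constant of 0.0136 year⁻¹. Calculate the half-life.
t½ = ln(2)/λ = 50.97 years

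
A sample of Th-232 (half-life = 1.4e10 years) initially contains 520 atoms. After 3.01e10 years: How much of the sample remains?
N = N₀(1/2)^(t/t½) = 117.2 atoms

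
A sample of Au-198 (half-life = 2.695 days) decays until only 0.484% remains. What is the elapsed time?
t = t½ × log₂(N₀/N) = 20.73 days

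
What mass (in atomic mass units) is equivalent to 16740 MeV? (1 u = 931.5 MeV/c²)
m = E/c² = 17.97 u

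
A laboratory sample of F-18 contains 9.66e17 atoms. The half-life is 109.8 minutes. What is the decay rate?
A = λN = 6.098e15 decays/minute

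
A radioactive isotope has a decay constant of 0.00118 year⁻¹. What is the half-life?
t½ = ln(2)/λ = 587.4 years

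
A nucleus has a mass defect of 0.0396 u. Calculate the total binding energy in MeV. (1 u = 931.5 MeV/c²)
B.E. = Δm × 931.5 = 36.89 MeV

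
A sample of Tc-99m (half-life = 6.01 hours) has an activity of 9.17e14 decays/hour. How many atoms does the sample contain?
N = A/λ = 7.951e15 atoms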